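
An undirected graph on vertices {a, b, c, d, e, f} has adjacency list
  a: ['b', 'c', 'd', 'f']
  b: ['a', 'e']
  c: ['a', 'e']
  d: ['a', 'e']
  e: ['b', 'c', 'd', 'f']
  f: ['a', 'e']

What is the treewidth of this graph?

2

A width-2 tree decomposition is:
Bags: B1 = {a, b, e}  B2 = {a, d, e}  B3 = {a, c, e}  B4 = {a, e, f}
Tree: B1–B2, B2–B3, B3–B4
The largest bag has 3 vertices, giving width 2; this decomposition certifies tw(G) ≤ 2. The edges b–e–d–a–b form a cycle, so G is not a tree and its treewidth is at least 2. Therefore the treewidth is 2.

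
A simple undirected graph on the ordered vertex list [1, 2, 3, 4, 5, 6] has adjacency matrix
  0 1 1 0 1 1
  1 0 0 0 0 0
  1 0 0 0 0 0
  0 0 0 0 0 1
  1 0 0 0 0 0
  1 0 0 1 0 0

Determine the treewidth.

1

A width-1 tree decomposition is:
Bags: B1 = {1, 6}  B2 = {1, 3}  B3 = {1, 2}  B4 = {1, 5}  B5 = {4, 6}
Tree: B1–B2, B1–B3, B3–B4, B1–B5
Every bag has size at most 2, so the width is 2 − 1 = 1 and tw(G) ≤ 1. G has an edge, so its treewidth is at least 1. Therefore the treewidth is 1.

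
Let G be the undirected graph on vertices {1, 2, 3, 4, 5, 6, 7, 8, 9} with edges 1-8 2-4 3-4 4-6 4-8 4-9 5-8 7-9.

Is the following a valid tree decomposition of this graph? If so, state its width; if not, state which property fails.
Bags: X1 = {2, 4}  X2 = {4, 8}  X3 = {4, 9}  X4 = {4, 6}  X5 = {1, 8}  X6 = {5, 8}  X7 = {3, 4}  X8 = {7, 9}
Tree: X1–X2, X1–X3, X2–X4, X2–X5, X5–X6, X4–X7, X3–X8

Checking the three conditions: (i) the bags cover all of {1, 2, 3, 4, 5, 6, 7, 8, 9}; (ii) for each edge, some bag contains both endpoints; (iii) the bags containing any fixed vertex form a subtree. All hold, so the decomposition is valid with width 2 − 1 = 1.

Yes; width 1.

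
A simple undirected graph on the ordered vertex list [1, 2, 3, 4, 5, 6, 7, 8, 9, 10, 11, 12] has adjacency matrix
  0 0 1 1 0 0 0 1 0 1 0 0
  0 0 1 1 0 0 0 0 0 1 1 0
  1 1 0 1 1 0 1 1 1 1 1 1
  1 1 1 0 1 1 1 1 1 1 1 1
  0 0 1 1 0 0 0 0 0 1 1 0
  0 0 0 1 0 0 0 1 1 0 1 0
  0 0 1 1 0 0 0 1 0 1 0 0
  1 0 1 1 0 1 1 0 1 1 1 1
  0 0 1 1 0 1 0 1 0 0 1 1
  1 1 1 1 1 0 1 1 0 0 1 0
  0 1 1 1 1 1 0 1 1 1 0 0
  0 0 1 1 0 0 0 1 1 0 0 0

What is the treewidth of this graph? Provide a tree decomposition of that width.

Every bag has size at most 5, so the width is 5 − 1 = 4 and tw(G) ≤ 4. Conversely, {3, 4, 8, 9, 11} is a clique of size 5, and the vertices of any clique must share a bag in every tree decomposition; so some bag has ≥ 5 vertices and tw(G) ≥ 4. Combining the bounds, tw(G) = 4.

Treewidth 4.
One optimal decomposition is:
Bags: B1 = {3, 4, 8, 9, 11}  B2 = {3, 4, 8, 10, 11}  B3 = {2, 3, 4, 10, 11}  B4 = {3, 4, 5, 10, 11}  B5 = {3, 4, 7, 8, 10}  B6 = {1, 3, 4, 8, 10}  B7 = {3, 4, 8, 9, 12}  B8 = {4, 6, 8, 9, 11}
Tree: B1–B2, B2–B3, B3–B4, B2–B5, B5–B6, B1–B7, B1–B8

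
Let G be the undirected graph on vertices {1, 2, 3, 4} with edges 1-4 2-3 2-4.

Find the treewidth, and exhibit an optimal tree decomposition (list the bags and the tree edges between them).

Every bag has size at most 2, so the width is 2 − 1 = 1 and tw(G) ≤ 1. Any graph with an edge has treewidth ≥ 1, and G has the edge 1–4. Therefore the treewidth is 1.

Treewidth 1.
One such decomposition:
Bags: B1 = {1, 4}  B2 = {2, 4}  B3 = {2, 3}
Tree: B1–B2, B2–B3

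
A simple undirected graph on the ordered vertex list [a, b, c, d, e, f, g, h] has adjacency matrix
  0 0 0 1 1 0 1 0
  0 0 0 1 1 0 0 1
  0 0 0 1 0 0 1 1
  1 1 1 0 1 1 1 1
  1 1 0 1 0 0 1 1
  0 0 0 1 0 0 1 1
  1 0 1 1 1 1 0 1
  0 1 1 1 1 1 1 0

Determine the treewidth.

3

A width-3 tree decomposition is:
Bags: B1 = {d, e, g, h}  B2 = {b, d, e, h}  B3 = {a, d, e, g}  B4 = {c, d, g, h}  B5 = {d, f, g, h}
Tree: B1–B2, B1–B3, B1–B4, B1–B5
The largest bag has 4 vertices, giving width 3; this decomposition certifies tw(G) ≤ 3. On the other hand G contains the 4-clique {d, e, g, h}. A clique must lie in a single bag of any decomposition, so no decomposition can have width below 3. Therefore the treewidth is 3.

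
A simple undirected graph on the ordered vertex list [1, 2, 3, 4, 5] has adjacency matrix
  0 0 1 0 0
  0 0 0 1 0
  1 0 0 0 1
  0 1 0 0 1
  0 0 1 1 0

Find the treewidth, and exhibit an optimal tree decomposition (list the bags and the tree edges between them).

Each bag holds 2 vertices, so the decomposition has width 1, which upper-bounds the treewidth. Any graph with an edge has treewidth ≥ 1, and G has the edge 2–4. The upper and lower bounds meet at 1, so that is the treewidth.

Treewidth 1.
One such decomposition:
Bags: B1 = {2, 4}  B2 = {4, 5}  B3 = {3, 5}  B4 = {1, 3}
Tree: B1–B2, B2–B3, B3–B4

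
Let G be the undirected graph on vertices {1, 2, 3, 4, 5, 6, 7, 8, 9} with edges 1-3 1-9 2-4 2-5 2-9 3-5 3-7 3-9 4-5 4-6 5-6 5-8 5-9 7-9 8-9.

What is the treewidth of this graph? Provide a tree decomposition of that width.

Treewidth 2.
One optimal decomposition is:
Bags: B1 = {3, 5, 9}  B2 = {5, 8, 9}  B3 = {3, 7, 9}  B4 = {2, 5, 9}  B5 = {2, 4, 5}  B6 = {4, 5, 6}  B7 = {1, 3, 9}
Tree: B1–B2, B1–B3, B1–B4, B4–B5, B5–B6, B1–B7

Every bag has size at most 3, so the width is 3 − 1 = 2 and tw(G) ≤ 2. For the lower bound, the 3 vertices {1, 3, 9} are pairwise adjacent, and any tree decomposition puts a clique entirely inside one bag — forcing width ≥ 2. The upper and lower bounds meet at 2, so that is the treewidth.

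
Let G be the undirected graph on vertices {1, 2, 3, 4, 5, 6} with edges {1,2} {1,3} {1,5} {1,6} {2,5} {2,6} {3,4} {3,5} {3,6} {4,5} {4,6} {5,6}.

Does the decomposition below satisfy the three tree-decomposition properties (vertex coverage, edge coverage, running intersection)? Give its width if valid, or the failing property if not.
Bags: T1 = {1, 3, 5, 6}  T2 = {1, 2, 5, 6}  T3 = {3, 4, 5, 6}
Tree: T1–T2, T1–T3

Every vertex of G appears in some bag (union = {1, 2, 3, 4, 5, 6}); every edge is covered by a bag; and for each vertex v the set of bags containing v is connected in the bag tree. The decomposition is therefore valid. The largest bag has 4 vertices, so the width is 3.

Yes; width 3.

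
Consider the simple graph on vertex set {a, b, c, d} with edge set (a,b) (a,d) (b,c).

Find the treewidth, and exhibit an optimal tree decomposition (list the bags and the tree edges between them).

Each bag holds 2 vertices, so the decomposition has width 1, which upper-bounds the treewidth. Any graph with an edge has treewidth ≥ 1, and G has the edge c–b. Hence tw(G) = 1 exactly.

Treewidth 1.
One optimal decomposition is:
Bags: B1 = {b, c}  B2 = {a, b}  B3 = {a, d}
Tree: B1–B2, B2–B3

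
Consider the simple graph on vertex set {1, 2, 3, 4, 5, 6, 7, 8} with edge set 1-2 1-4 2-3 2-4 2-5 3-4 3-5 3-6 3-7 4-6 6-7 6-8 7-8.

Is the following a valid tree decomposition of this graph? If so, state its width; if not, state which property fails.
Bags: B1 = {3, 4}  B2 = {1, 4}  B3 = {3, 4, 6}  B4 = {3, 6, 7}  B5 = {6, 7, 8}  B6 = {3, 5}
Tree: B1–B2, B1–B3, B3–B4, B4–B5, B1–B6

A tree decomposition must satisfy three properties: every vertex lies in some bag; for every edge, both endpoints lie together in some bag; and for every vertex, the bags containing it form a connected subtree. Here vertex 2 appears in no bag, so the decomposition is invalid.

No — vertex 2 appears in no bag.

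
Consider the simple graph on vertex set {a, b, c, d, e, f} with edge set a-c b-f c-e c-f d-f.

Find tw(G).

A width-1 tree decomposition is:
Bags: B1 = {b, f}  B2 = {c, f}  B3 = {c, e}  B4 = {d, f}  B5 = {a, c}
Tree: B1–B2, B2–B3, B2–B4, B3–B5
The largest bag has 2 vertices, giving width 1; this decomposition certifies tw(G) ≤ 1. Since G has at least one edge (e.g. f–b), it is not an edgeless graph, so tw(G) ≥ 1. Combining the bounds, tw(G) = 1.

1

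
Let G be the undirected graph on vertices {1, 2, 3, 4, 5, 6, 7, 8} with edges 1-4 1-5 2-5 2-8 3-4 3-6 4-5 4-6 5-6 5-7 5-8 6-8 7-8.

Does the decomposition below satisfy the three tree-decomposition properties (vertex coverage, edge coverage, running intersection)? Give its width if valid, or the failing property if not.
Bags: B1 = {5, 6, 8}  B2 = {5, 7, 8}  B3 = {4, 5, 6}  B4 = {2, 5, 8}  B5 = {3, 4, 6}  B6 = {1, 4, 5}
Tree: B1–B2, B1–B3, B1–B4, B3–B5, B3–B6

Every vertex of G appears in some bag (union = {1, 2, 3, 4, 5, 6, 7, 8}); every edge is covered by a bag; and for each vertex v the set of bags containing v is connected in the bag tree. The decomposition is therefore valid. The largest bag has 3 vertices, so the width is 2.

Yes; width 2.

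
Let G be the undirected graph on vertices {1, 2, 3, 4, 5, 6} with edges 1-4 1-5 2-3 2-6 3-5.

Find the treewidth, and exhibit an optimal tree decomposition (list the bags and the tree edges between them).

Treewidth 1.
One optimal decomposition is:
Bags: B1 = {1, 4}  B2 = {1, 5}  B3 = {3, 5}  B4 = {2, 3}  B5 = {2, 6}
Tree: B1–B2, B2–B3, B3–B4, B4–B5

Each bag holds 2 vertices, so the decomposition has width 1, which upper-bounds the treewidth. Any graph with an edge has treewidth ≥ 1, and G has the edge 4–1. Hence tw(G) = 1 exactly.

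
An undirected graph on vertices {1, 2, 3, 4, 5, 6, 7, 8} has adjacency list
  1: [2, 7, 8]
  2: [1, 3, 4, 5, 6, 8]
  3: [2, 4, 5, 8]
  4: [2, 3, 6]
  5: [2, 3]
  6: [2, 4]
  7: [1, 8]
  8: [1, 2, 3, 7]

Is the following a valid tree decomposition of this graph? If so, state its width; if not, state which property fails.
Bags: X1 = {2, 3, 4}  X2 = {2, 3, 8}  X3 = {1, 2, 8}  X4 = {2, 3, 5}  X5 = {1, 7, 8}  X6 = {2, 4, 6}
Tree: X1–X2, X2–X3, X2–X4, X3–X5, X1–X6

Yes; width 2.

Every vertex of G appears in some bag (union = {1, 2, 3, 4, 5, 6, 7, 8}); every edge is covered by a bag; and for each vertex v the set of bags containing v is connected in the bag tree. The decomposition is therefore valid. The largest bag has 3 vertices, so the width is 2.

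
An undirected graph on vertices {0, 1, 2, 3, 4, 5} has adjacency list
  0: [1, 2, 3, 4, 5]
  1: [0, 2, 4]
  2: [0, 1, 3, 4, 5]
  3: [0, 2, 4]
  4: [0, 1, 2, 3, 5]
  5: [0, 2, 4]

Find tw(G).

3

A width-3 tree decomposition is:
Bags: B1 = {0, 1, 2, 4}  B2 = {0, 2, 3, 4}  B3 = {0, 2, 4, 5}
Tree: B1–B2, B2–B3
Each bag holds 4 vertices, so the decomposition has width 3, which upper-bounds the treewidth. Conversely, {0, 1, 2, 4} is a clique of size 4, and the vertices of any clique must share a bag in every tree decomposition; so some bag has ≥ 4 vertices and tw(G) ≥ 3. Hence tw(G) = 3 exactly.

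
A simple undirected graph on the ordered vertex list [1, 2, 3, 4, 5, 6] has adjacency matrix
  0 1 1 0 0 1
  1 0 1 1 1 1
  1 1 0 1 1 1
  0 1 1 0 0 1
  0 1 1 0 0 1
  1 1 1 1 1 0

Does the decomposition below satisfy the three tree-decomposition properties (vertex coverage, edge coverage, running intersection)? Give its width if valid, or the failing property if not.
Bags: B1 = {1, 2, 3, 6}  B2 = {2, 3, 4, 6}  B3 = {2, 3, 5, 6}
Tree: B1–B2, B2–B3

Yes; width 3.

Every vertex of G appears in some bag (union = {1, 2, 3, 4, 5, 6}); every edge is covered by a bag; and for each vertex v the set of bags containing v is connected in the bag tree. The decomposition is therefore valid. The largest bag has 4 vertices, so the width is 3.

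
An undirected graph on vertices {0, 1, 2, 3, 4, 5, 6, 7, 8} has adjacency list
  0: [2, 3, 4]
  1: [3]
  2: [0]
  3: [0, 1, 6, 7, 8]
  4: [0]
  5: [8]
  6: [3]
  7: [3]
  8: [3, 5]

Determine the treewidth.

A width-1 tree decomposition is:
Bags: B1 = {0, 3}  B2 = {3, 7}  B3 = {3, 8}  B4 = {3, 6}  B5 = {5, 8}  B6 = {1, 3}  B7 = {0, 2}  B8 = {0, 4}
Tree: B1–B2, B1–B3, B1–B4, B3–B5, B2–B6, B1–B7, B7–B8
The largest bag has 2 vertices, giving width 1; this decomposition certifies tw(G) ≤ 1. Any graph with an edge has treewidth ≥ 1, and G has the edge 3–0. Therefore the treewidth is 1.

1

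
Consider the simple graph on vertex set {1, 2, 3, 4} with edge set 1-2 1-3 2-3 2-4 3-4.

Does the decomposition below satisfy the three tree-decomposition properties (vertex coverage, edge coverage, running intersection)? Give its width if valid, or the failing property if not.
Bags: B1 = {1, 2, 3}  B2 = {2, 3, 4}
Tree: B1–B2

Yes; width 2.

Vertex coverage: the bags together contain {1, 2, 3, 4}, the full vertex set. Edge coverage: each edge of G has both endpoints in at least one bag. Running intersection: for every vertex, the bags containing it form a connected subtree. All three properties hold, so this is a valid tree decomposition of width max|bag| − 1 = 2, and hence tw(G) ≤ 2.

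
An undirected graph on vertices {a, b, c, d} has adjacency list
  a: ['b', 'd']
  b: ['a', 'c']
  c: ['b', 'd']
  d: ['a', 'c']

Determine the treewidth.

A width-2 tree decomposition is:
Bags: B1 = {a, c, d}  B2 = {a, b, c}
Tree: B1–B2
Every bag has size at most 3, so the width is 3 − 1 = 2 and tw(G) ≤ 2. For the lower bound, G contains the cycle c–d–a–b–c, so G is not a forest; only forests have treewidth ≤ 1, hence tw(G) ≥ 2. Therefore the treewidth is 2.

2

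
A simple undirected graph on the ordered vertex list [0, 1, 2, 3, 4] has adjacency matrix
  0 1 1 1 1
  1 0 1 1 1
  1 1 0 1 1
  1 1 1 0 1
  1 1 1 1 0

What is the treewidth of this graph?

4

A width-4 tree decomposition is:
Bags: B1 = {0, 1, 2, 3, 4}
Tree: (single bag)
A single bag containing all 5 vertices is trivially a valid decomposition of width 4. On the other hand G contains the 5-clique {0, 1, 2, 3, 4}. A clique must lie in a single bag of any decomposition, so no decomposition can have width below 4. Therefore the treewidth is 4.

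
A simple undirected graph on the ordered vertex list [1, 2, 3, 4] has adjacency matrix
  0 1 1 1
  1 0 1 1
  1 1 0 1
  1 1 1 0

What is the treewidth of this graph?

3

A width-3 tree decomposition is:
Bags: B1 = {1, 2, 3, 4}
Tree: (single bag)
A single bag containing all 4 vertices is trivially a valid decomposition of width 3. For the lower bound, the 4 vertices {1, 2, 3, 4} are pairwise adjacent, and any tree decomposition puts a clique entirely inside one bag — forcing width ≥ 3. Hence tw(G) = 3 exactly.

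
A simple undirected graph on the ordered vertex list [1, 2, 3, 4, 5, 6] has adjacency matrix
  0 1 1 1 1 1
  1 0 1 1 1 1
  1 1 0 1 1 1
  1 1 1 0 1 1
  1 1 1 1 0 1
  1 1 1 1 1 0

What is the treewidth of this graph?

A width-5 tree decomposition is:
Bags: B1 = {1, 2, 3, 4, 5, 6}
Tree: (single bag)
With just one bag of size 6, the width is 6 − 1 = 5, so tw(G) ≤ 5. On the other hand G contains the 6-clique {1, 2, 3, 4, 5, 6}. A clique must lie in a single bag of any decomposition, so no decomposition can have width below 5. Hence tw(G) = 5 exactly.

5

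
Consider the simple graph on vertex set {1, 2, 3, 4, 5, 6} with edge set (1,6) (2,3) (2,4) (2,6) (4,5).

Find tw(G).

A width-1 tree decomposition is:
Bags: B1 = {1, 6}  B2 = {2, 6}  B3 = {2, 4}  B4 = {2, 3}  B5 = {4, 5}
Tree: B1–B2, B2–B3, B2–B4, B3–B5
Each bag holds 2 vertices, so the decomposition has width 1, which upper-bounds the treewidth. Any graph with an edge has treewidth ≥ 1, and G has the edge 6–1. Therefore the treewidth is 1.

1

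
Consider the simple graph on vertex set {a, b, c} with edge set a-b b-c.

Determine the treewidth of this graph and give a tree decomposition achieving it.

Each bag holds 2 vertices, so the decomposition has width 1, which upper-bounds the treewidth. G has an edge, so its treewidth is at least 1. Combining the bounds, tw(G) = 1.

Treewidth 1.
One such decomposition:
Bags: B1 = {b, c}  B2 = {a, b}
Tree: B1–B2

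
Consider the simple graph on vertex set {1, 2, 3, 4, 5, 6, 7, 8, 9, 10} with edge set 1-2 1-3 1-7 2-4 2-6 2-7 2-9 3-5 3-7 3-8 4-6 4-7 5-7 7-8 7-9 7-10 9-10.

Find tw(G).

2

A width-2 tree decomposition is:
Bags: B1 = {1, 2, 7}  B2 = {1, 3, 7}  B3 = {3, 7, 8}  B4 = {3, 5, 7}  B5 = {2, 4, 7}  B6 = {2, 7, 9}  B7 = {2, 4, 6}  B8 = {7, 9, 10}
Tree: B1–B2, B2–B3, B2–B4, B1–B5, B5–B6, B5–B7, B6–B8
Each bag holds 3 vertices, so the decomposition has width 2, which upper-bounds the treewidth. Conversely, {2, 4, 6} is a clique of size 3, and the vertices of any clique must share a bag in every tree decomposition; so some bag has ≥ 3 vertices and tw(G) ≥ 2. Combining the bounds, tw(G) = 2.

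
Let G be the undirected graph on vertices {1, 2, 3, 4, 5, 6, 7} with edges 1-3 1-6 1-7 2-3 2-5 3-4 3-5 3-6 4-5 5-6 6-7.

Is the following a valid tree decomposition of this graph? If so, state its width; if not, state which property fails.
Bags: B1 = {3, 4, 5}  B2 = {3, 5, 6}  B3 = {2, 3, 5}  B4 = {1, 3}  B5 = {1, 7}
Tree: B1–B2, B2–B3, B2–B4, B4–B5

A tree decomposition must satisfy three properties: every vertex lies in some bag; for every edge, both endpoints lie together in some bag; and for every vertex, the bags containing it form a connected subtree. Here edge (6,1) lies in no bag, so the decomposition is invalid.

No — edge (6,1) lies in no bag.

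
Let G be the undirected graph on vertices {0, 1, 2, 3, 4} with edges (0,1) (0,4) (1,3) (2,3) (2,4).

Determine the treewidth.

A width-2 tree decomposition is:
Bags: B1 = {2, 3, 4}  B2 = {0, 3, 4}  B3 = {0, 1, 3}
Tree: B1–B2, B2–B3
Each bag holds 3 vertices, so the decomposition has width 2, which upper-bounds the treewidth. For the lower bound, G contains the cycle 3–2–4–0–1–3, so G is not a forest; only forests have treewidth ≤ 1, hence tw(G) ≥ 2. The upper and lower bounds meet at 2, so that is the treewidth.

2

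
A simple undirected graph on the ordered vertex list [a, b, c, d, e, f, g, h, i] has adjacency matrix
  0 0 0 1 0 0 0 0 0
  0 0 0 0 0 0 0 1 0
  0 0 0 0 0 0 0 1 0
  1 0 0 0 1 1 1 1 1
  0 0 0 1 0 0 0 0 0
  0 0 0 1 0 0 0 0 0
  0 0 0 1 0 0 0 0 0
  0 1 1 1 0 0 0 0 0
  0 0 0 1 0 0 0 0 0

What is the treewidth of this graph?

A width-1 tree decomposition is:
Bags: B1 = {a, d}  B2 = {d, h}  B3 = {d, e}  B4 = {d, i}  B5 = {b, h}  B6 = {d, f}  B7 = {d, g}  B8 = {c, h}
Tree: B1–B2, B1–B3, B1–B4, B2–B5, B4–B6, B2–B7, B5–B8
Every bag has size at most 2, so the width is 2 − 1 = 1 and tw(G) ≤ 1. Since G has at least one edge (e.g. a–d), it is not an edgeless graph, so tw(G) ≥ 1. The upper and lower bounds meet at 1, so that is the treewidth.

1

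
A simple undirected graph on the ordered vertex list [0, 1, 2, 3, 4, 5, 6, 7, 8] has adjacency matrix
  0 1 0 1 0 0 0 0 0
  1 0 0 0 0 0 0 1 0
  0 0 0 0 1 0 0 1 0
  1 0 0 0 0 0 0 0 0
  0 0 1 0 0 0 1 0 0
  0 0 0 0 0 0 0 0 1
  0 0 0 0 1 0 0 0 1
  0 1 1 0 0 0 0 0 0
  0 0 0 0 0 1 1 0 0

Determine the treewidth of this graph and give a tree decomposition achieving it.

Treewidth 1.
One optimal decomposition is:
Bags: B1 = {0, 3}  B2 = {0, 1}  B3 = {1, 7}  B4 = {2, 7}  B5 = {2, 4}  B6 = {4, 6}  B7 = {6, 8}  B8 = {5, 8}
Tree: B1–B2, B2–B3, B3–B4, B4–B5, B5–B6, B6–B7, B7–B8

Each bag holds 2 vertices, so the decomposition has width 1, which upper-bounds the treewidth. Any graph with an edge has treewidth ≥ 1, and G has the edge 3–0. Therefore the treewidth is 1.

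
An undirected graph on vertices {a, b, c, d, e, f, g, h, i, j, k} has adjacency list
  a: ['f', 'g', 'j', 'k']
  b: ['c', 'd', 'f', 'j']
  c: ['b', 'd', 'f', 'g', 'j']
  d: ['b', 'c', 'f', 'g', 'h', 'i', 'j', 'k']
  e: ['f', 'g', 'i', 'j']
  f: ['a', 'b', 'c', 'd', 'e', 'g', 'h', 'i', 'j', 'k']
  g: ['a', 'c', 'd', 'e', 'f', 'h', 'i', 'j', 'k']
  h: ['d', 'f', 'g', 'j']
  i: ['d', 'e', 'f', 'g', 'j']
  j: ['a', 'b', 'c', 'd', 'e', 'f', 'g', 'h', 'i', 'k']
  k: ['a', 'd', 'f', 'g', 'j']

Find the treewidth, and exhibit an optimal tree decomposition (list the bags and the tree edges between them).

Each bag holds 5 vertices, so the decomposition has width 4, which upper-bounds the treewidth. Conversely, {d, f, g, h, j} is a clique of size 5, and the vertices of any clique must share a bag in every tree decomposition; so some bag has ≥ 5 vertices and tw(G) ≥ 4. Therefore the treewidth is 4.

Treewidth 4.
One optimal decomposition is:
Bags: B1 = {d, f, g, j, k}  B2 = {d, f, g, i, j}  B3 = {c, d, f, g, j}  B4 = {d, f, g, h, j}  B5 = {e, f, g, i, j}  B6 = {a, f, g, j, k}  B7 = {b, c, d, f, j}
Tree: B1–B2, B1–B3, B2–B4, B2–B5, B1–B6, B3–B7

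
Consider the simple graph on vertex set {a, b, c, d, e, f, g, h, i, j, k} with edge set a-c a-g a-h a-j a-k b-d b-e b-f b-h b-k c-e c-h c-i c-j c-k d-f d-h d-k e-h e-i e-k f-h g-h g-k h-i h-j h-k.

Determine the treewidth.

A width-3 tree decomposition is:
Bags: B1 = {b, d, h, k}  B2 = {b, e, h, k}  B3 = {c, e, h, k}  B4 = {b, d, f, h}  B5 = {c, e, h, i}  B6 = {a, c, h, k}  B7 = {a, c, h, j}  B8 = {a, g, h, k}
Tree: B1–B2, B2–B3, B1–B4, B3–B5, B3–B6, B6–B7, B6–B8
The largest bag has 4 vertices, giving width 3; this decomposition certifies tw(G) ≤ 3. For the lower bound, the 4 vertices {a, c, h, j} are pairwise adjacent, and any tree decomposition puts a clique entirely inside one bag — forcing width ≥ 3. Hence tw(G) = 3 exactly.

3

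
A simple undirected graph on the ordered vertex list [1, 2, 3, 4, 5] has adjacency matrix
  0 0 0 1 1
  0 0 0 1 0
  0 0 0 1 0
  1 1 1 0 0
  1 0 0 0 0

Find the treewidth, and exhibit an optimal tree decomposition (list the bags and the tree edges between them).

Treewidth 1.
Bags: B1 = {3, 4}  B2 = {2, 4}  B3 = {1, 4}  B4 = {1, 5}
Tree: B1–B2, B1–B3, B3–B4

Every bag has size at most 2, so the width is 2 − 1 = 1 and tw(G) ≤ 1. Since G has at least one edge (e.g. 4–3), it is not an edgeless graph, so tw(G) ≥ 1. Hence tw(G) = 1 exactly.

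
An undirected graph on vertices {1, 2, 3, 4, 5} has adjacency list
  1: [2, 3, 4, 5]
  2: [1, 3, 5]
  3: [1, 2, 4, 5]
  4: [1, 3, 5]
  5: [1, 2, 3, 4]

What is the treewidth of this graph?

A width-3 tree decomposition is:
Bags: B1 = {1, 2, 3, 5}  B2 = {1, 3, 4, 5}
Tree: B1–B2
Each bag holds 4 vertices, so the decomposition has width 3, which upper-bounds the treewidth. Conversely, {1, 2, 3, 5} is a clique of size 4, and the vertices of any clique must share a bag in every tree decomposition; so some bag has ≥ 4 vertices and tw(G) ≥ 3. Therefore the treewidth is 3.

3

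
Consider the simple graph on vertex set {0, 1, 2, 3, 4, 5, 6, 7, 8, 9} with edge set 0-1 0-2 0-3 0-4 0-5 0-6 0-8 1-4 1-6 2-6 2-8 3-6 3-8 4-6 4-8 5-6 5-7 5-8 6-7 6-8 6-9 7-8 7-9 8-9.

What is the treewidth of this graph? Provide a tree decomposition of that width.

The largest bag has 4 vertices, giving width 3; this decomposition certifies tw(G) ≤ 3. On the other hand G contains the 4-clique {0, 2, 6, 8}. A clique must lie in a single bag of any decomposition, so no decomposition can have width below 3. Hence tw(G) = 3 exactly.

Treewidth 3.
One optimal decomposition is:
Bags: B1 = {0, 5, 6, 8}  B2 = {5, 6, 7, 8}  B3 = {0, 2, 6, 8}  B4 = {0, 4, 6, 8}  B5 = {0, 1, 4, 6}  B6 = {6, 7, 8, 9}  B7 = {0, 3, 6, 8}
Tree: B1–B2, B1–B3, B1–B4, B4–B5, B2–B6, B3–B7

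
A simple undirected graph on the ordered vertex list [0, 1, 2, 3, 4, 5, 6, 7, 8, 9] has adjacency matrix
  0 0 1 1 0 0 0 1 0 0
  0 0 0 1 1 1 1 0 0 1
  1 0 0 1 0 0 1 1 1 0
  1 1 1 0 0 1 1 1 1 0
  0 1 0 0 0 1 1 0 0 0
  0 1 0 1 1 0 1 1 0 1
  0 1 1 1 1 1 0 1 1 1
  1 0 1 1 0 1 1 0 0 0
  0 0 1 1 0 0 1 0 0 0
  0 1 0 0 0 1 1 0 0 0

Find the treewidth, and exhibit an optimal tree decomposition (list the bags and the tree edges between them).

Treewidth 3.
One such decomposition:
Bags: B1 = {0, 2, 3, 7}  B2 = {2, 3, 6, 7}  B3 = {3, 5, 6, 7}  B4 = {2, 3, 6, 8}  B5 = {1, 3, 5, 6}  B6 = {1, 4, 5, 6}  B7 = {1, 5, 6, 9}
Tree: B1–B2, B2–B3, B2–B4, B3–B5, B5–B6, B6–B7

Each bag holds 4 vertices, so the decomposition has width 3, which upper-bounds the treewidth. For the lower bound, the 4 vertices {0, 2, 3, 7} are pairwise adjacent, and any tree decomposition puts a clique entirely inside one bag — forcing width ≥ 3. Hence tw(G) = 3 exactly.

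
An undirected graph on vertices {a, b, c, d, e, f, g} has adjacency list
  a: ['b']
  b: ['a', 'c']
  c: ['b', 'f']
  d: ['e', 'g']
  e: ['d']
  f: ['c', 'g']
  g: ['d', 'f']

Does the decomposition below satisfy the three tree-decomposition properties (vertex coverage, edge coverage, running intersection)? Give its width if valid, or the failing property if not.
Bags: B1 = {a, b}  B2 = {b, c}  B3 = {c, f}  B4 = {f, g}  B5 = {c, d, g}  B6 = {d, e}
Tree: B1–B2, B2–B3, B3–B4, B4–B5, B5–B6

A tree decomposition must satisfy three properties: every vertex lies in some bag; for every edge, both endpoints lie together in some bag; and for every vertex, the bags containing it form a connected subtree. Here bags containing vertex c are not connected in the tree, so the decomposition is invalid.

No — bags containing vertex c are not connected in the tree.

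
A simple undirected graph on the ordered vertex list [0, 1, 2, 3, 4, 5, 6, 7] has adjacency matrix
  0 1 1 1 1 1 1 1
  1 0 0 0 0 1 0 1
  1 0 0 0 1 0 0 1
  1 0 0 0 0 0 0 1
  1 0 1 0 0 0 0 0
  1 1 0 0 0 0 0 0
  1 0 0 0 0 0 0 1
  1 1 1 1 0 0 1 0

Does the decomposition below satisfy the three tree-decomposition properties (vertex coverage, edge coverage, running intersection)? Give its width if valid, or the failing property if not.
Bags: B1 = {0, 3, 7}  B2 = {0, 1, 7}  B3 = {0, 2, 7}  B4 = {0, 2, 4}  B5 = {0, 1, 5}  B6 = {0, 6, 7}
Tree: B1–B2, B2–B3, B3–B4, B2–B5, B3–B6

Yes; width 2.

Vertex coverage: the bags together contain {0, 1, 2, 3, 4, 5, 6, 7}, the full vertex set. Edge coverage: each edge of G has both endpoints in at least one bag. Running intersection: for every vertex, the bags containing it form a connected subtree. All three properties hold, so this is a valid tree decomposition of width max|bag| − 1 = 2, and hence tw(G) ≤ 2.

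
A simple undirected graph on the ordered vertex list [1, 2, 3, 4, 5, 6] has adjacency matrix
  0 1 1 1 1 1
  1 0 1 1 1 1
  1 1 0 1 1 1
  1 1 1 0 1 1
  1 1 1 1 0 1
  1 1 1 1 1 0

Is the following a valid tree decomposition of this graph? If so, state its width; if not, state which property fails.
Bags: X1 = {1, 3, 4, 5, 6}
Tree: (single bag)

A tree decomposition must satisfy three properties: every vertex lies in some bag; for every edge, both endpoints lie together in some bag; and for every vertex, the bags containing it form a connected subtree. Here vertex 2 appears in no bag, so the decomposition is invalid.

No — vertex 2 appears in no bag.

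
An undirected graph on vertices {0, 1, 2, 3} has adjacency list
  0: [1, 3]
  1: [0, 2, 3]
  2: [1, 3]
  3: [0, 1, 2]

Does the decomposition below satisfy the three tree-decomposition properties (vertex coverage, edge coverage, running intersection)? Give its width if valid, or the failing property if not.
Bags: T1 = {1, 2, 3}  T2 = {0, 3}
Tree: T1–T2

No — edge (1,0) lies in no bag.

A tree decomposition must satisfy three properties: every vertex lies in some bag; for every edge, both endpoints lie together in some bag; and for every vertex, the bags containing it form a connected subtree. Here edge (1,0) lies in no bag, so the decomposition is invalid.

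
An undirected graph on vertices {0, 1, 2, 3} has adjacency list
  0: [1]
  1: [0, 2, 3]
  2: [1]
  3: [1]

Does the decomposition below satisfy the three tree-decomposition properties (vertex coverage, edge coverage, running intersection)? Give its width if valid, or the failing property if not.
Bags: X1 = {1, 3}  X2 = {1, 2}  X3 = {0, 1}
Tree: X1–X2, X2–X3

Checking the three conditions: (i) the bags cover all of {0, 1, 2, 3}; (ii) for each edge, some bag contains both endpoints; (iii) the bags containing any fixed vertex form a subtree. All hold, so the decomposition is valid with width 2 − 1 = 1.

Yes; width 1.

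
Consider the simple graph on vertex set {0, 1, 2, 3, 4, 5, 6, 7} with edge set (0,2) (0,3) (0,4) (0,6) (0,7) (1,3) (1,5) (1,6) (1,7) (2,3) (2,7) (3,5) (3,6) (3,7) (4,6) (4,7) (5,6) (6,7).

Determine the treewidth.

A width-3 tree decomposition is:
Bags: B1 = {0, 4, 6, 7}  B2 = {0, 3, 6, 7}  B3 = {1, 3, 6, 7}  B4 = {1, 3, 5, 6}  B5 = {0, 2, 3, 7}
Tree: B1–B2, B2–B3, B3–B4, B2–B5
Every bag has size at most 4, so the width is 4 − 1 = 3 and tw(G) ≤ 3. For the lower bound, the 4 vertices {0, 2, 3, 7} are pairwise adjacent, and any tree decomposition puts a clique entirely inside one bag — forcing width ≥ 3. Combining the bounds, tw(G) = 3.

3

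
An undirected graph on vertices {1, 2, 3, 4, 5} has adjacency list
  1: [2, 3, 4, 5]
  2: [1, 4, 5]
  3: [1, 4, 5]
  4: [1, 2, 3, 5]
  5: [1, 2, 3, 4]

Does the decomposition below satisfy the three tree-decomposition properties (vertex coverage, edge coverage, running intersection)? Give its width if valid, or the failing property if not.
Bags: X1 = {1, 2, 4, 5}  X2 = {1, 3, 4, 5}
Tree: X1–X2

Yes; width 3.

Vertex coverage: the bags together contain {1, 2, 3, 4, 5}, the full vertex set. Edge coverage: each edge of G has both endpoints in at least one bag. Running intersection: for every vertex, the bags containing it form a connected subtree. All three properties hold, so this is a valid tree decomposition of width max|bag| − 1 = 3, and hence tw(G) ≤ 3.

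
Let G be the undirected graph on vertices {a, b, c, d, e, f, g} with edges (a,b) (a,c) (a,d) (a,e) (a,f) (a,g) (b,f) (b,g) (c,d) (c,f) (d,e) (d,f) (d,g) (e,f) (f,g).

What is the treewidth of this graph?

A width-3 tree decomposition is:
Bags: B1 = {a, d, f, g}  B2 = {a, c, d, f}  B3 = {a, d, e, f}  B4 = {a, b, f, g}
Tree: B1–B2, B1–B3, B1–B4
Each bag holds 4 vertices, so the decomposition has width 3, which upper-bounds the treewidth. For the lower bound, the 4 vertices {a, d, f, g} are pairwise adjacent, and any tree decomposition puts a clique entirely inside one bag — forcing width ≥ 3. Combining the bounds, tw(G) = 3.

3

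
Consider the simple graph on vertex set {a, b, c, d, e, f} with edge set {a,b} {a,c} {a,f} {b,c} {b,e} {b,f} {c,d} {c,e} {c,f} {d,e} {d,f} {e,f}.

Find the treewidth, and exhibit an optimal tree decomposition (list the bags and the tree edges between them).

Treewidth 3.
Bags: B1 = {c, d, e, f}  B2 = {b, c, e, f}  B3 = {a, b, c, f}
Tree: B1–B2, B2–B3

Each bag holds 4 vertices, so the decomposition has width 3, which upper-bounds the treewidth. On the other hand G contains the 4-clique {c, d, e, f}. A clique must lie in a single bag of any decomposition, so no decomposition can have width below 3. Therefore the treewidth is 3.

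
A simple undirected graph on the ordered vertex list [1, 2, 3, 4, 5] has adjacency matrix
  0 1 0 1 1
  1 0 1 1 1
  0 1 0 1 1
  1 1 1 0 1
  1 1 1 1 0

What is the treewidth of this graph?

3

A width-3 tree decomposition is:
Bags: B1 = {1, 2, 4, 5}  B2 = {2, 3, 4, 5}
Tree: B1–B2
Every bag has size at most 4, so the width is 4 − 1 = 3 and tw(G) ≤ 3. For the lower bound, the 4 vertices {1, 2, 4, 5} are pairwise adjacent, and any tree decomposition puts a clique entirely inside one bag — forcing width ≥ 3. Hence tw(G) = 3 exactly.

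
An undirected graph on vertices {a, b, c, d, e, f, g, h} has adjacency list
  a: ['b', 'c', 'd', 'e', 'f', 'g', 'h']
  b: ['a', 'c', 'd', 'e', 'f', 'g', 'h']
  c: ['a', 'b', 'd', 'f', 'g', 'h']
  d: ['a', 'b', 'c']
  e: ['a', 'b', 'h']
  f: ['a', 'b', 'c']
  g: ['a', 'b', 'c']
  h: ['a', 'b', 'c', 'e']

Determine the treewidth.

A width-3 tree decomposition is:
Bags: B1 = {a, b, c, h}  B2 = {a, b, c, g}  B3 = {a, b, c, d}  B4 = {a, b, e, h}  B5 = {a, b, c, f}
Tree: B1–B2, B2–B3, B1–B4, B1–B5
Every bag has size at most 4, so the width is 4 − 1 = 3 and tw(G) ≤ 3. For the lower bound, the 4 vertices {a, b, e, h} are pairwise adjacent, and any tree decomposition puts a clique entirely inside one bag — forcing width ≥ 3. Combining the bounds, tw(G) = 3.

3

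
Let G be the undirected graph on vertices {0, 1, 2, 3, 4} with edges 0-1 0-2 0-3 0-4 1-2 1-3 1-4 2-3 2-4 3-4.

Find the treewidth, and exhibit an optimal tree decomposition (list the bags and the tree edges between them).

With just one bag of size 5, the width is 5 − 1 = 4, so tw(G) ≤ 4. Conversely, {0, 1, 2, 3, 4} is a clique of size 5, and the vertices of any clique must share a bag in every tree decomposition; so some bag has ≥ 5 vertices and tw(G) ≥ 4. Combining the bounds, tw(G) = 4.

Treewidth 4.
One such decomposition:
Bags: B1 = {0, 1, 2, 3, 4}
Tree: (single bag)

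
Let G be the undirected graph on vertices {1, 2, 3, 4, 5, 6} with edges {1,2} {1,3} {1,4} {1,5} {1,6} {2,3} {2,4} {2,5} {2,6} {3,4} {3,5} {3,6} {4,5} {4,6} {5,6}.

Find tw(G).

5

A width-5 tree decomposition is:
Bags: B1 = {1, 2, 3, 4, 5, 6}
Tree: (single bag)
A single bag containing all 6 vertices is trivially a valid decomposition of width 5. For the lower bound, the 6 vertices {1, 2, 3, 4, 5, 6} are pairwise adjacent, and any tree decomposition puts a clique entirely inside one bag — forcing width ≥ 5. The upper and lower bounds meet at 5, so that is the treewidth.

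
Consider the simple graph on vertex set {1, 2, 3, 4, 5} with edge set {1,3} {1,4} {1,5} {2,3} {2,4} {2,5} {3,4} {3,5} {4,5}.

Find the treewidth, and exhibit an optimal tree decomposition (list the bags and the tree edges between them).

Each bag holds 4 vertices, so the decomposition has width 3, which upper-bounds the treewidth. On the other hand G contains the 4-clique {1, 3, 4, 5}. A clique must lie in a single bag of any decomposition, so no decomposition can have width below 3. Combining the bounds, tw(G) = 3.

Treewidth 3.
One such decomposition:
Bags: B1 = {1, 3, 4, 5}  B2 = {2, 3, 4, 5}
Tree: B1–B2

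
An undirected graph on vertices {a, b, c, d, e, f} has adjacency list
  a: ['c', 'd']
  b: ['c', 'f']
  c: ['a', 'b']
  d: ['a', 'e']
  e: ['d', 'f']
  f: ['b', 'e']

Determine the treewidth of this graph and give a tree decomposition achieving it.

Treewidth 2.
One optimal decomposition is:
Bags: B1 = {a, c, d}  B2 = {c, d, e}  B3 = {c, e, f}  B4 = {b, c, f}
Tree: B1–B2, B2–B3, B3–B4

Each bag holds 3 vertices, so the decomposition has width 2, which upper-bounds the treewidth. The edges c–a–d–e–f–b–c form a cycle, so G is not a tree and its treewidth is at least 2. The upper and lower bounds meet at 2, so that is the treewidth.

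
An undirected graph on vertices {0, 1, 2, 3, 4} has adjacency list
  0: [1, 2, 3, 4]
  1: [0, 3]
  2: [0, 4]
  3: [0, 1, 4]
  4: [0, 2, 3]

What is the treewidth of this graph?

2

A width-2 tree decomposition is:
Bags: B1 = {0, 2, 4}  B2 = {0, 3, 4}  B3 = {0, 1, 3}
Tree: B1–B2, B2–B3
The largest bag has 3 vertices, giving width 2; this decomposition certifies tw(G) ≤ 2. For the lower bound, the 3 vertices {0, 2, 4} are pairwise adjacent, and any tree decomposition puts a clique entirely inside one bag — forcing width ≥ 2. Combining the bounds, tw(G) = 2.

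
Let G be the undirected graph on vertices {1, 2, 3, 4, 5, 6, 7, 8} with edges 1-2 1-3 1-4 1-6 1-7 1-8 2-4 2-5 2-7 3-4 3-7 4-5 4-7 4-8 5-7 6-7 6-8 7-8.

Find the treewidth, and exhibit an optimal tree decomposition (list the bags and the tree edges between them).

Treewidth 3.
Bags: B1 = {1, 2, 4, 7}  B2 = {1, 4, 7, 8}  B3 = {1, 6, 7, 8}  B4 = {1, 3, 4, 7}  B5 = {2, 4, 5, 7}
Tree: B1–B2, B2–B3, B1–B4, B1–B5

Every bag has size at most 4, so the width is 4 − 1 = 3 and tw(G) ≤ 3. Conversely, {1, 4, 7, 8} is a clique of size 4, and the vertices of any clique must share a bag in every tree decomposition; so some bag has ≥ 4 vertices and tw(G) ≥ 3. Therefore the treewidth is 3.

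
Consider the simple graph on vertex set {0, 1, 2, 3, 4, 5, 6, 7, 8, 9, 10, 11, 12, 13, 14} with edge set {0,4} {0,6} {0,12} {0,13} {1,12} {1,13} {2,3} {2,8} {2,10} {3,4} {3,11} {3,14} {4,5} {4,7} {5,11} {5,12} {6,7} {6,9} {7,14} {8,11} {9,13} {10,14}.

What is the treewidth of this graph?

3

A width-3 tree decomposition is:
Bags: B1 = {2, 8, 10, 14}  B2 = {2, 3, 8, 14}  B3 = {3, 8, 11, 14}  B4 = {3, 7, 11, 14}  B5 = {3, 4, 7, 11}  B6 = {4, 5, 7, 11}  B7 = {4, 5, 6, 7}  B8 = {0, 4, 5, 6}  B9 = {0, 5, 6, 12}  B10 = {0, 6, 9, 12}  B11 = {0, 9, 12, 13}  B12 = {1, 9, 12, 13}
Tree: B1–B2, B2–B3, B3–B4, B4–B5, B5–B6, B6–B7, B7–B8, B8–B9, B9–B10, B10–B11, B11–B12
Every bag has size at most 4, so the width is 4 − 1 = 3 and tw(G) ≤ 3. For the lower bound: the 4 vertex sets {2,8,10}, {14}, {3}, {4,5,7,11} are disjoint, each induces a connected subgraph, and every pair is joined by at least one edge of G. Contracting each set to a single vertex therefore yields K_{4} as a minor, and since treewidth is minor-monotone, tw(G) ≥ tw(K_{4}) = 3. Hence tw(G) = 3 exactly.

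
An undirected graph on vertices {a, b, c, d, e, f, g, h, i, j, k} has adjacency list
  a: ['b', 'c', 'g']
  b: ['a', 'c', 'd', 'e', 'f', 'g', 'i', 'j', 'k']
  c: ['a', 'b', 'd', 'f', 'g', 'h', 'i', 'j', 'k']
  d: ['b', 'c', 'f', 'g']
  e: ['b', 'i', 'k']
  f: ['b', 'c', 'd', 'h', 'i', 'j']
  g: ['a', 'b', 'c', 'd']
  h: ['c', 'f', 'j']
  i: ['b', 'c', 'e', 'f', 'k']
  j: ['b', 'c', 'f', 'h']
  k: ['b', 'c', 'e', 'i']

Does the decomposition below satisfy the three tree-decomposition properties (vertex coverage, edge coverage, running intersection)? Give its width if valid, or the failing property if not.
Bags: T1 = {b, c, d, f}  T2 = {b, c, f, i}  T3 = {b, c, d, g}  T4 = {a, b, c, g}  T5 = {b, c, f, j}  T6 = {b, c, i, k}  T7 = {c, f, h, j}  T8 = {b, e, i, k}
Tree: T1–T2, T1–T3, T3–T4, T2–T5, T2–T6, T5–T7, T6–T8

Yes; width 3.

Checking the three conditions: (i) the bags cover all of {a, b, c, d, e, f, g, h, i, j, k}; (ii) for each edge, some bag contains both endpoints; (iii) the bags containing any fixed vertex form a subtree. All hold, so the decomposition is valid with width 4 − 1 = 3.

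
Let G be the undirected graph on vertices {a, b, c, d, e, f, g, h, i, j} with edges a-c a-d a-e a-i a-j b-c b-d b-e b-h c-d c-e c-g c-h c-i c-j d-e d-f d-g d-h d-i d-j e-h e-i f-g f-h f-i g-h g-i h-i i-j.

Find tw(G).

4

A width-4 tree decomposition is:
Bags: B1 = {c, d, e, h, i}  B2 = {c, d, g, h, i}  B3 = {a, c, d, e, i}  B4 = {b, c, d, e, h}  B5 = {d, f, g, h, i}  B6 = {a, c, d, i, j}
Tree: B1–B2, B1–B3, B1–B4, B2–B5, B3–B6
Every bag has size at most 5, so the width is 5 − 1 = 4 and tw(G) ≤ 4. Conversely, {b, c, d, e, h} is a clique of size 5, and the vertices of any clique must share a bag in every tree decomposition; so some bag has ≥ 5 vertices and tw(G) ≥ 4. Hence tw(G) = 4 exactly.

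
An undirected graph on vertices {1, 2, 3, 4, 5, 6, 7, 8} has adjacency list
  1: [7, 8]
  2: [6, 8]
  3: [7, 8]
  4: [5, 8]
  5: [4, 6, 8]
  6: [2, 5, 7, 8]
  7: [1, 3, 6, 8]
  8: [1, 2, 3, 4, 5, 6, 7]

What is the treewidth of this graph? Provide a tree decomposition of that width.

Each bag holds 3 vertices, so the decomposition has width 2, which upper-bounds the treewidth. For the lower bound, the 3 vertices {1, 7, 8} are pairwise adjacent, and any tree decomposition puts a clique entirely inside one bag — forcing width ≥ 2. Hence tw(G) = 2 exactly.

Treewidth 2.
One optimal decomposition is:
Bags: B1 = {5, 6, 8}  B2 = {6, 7, 8}  B3 = {2, 6, 8}  B4 = {4, 5, 8}  B5 = {1, 7, 8}  B6 = {3, 7, 8}
Tree: B1–B2, B1–B3, B1–B4, B2–B5, B2–B6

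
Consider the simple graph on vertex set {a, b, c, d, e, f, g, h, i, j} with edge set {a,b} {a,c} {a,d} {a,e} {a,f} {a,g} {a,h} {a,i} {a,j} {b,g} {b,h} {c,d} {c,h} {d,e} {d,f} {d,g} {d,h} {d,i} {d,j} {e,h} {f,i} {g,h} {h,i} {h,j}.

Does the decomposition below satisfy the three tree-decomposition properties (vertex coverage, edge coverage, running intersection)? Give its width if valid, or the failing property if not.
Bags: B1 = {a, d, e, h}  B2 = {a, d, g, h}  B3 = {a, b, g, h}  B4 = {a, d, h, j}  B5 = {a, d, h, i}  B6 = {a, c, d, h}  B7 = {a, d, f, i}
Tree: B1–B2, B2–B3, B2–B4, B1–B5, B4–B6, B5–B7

Yes; width 3.

Every vertex of G appears in some bag (union = {a, b, c, d, e, f, g, h, i, j}); every edge is covered by a bag; and for each vertex v the set of bags containing v is connected in the bag tree. The decomposition is therefore valid. The largest bag has 4 vertices, so the width is 3.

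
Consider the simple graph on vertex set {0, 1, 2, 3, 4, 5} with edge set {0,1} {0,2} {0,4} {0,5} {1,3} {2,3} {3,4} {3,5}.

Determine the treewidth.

2

A width-2 tree decomposition is:
Bags: B1 = {0, 2, 3}  B2 = {0, 3, 4}  B3 = {0, 1, 3}  B4 = {0, 3, 5}
Tree: B1–B2, B2–B3, B3–B4
Each bag holds 3 vertices, so the decomposition has width 2, which upper-bounds the treewidth. For the lower bound, G contains the cycle 2–3–4–0–2, so G is not a forest; only forests have treewidth ≤ 1, hence tw(G) ≥ 2. Therefore the treewidth is 2.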